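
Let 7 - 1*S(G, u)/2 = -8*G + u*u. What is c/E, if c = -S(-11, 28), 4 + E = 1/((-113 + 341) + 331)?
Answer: -193414/447 ≈ -432.69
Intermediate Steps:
S(G, u) = 14 - 2*u² + 16*G (S(G, u) = 14 - 2*(-8*G + u*u) = 14 - 2*(-8*G + u²) = 14 - 2*(u² - 8*G) = 14 + (-2*u² + 16*G) = 14 - 2*u² + 16*G)
E = -2235/559 (E = -4 + 1/((-113 + 341) + 331) = -4 + 1/(228 + 331) = -4 + 1/559 = -2235/559 ≈ -3.9982)
c = 1730 (c = -(14 - 2*28² + 16*(-11)) = -(14 - 2*784 - 176) = -(14 - 1568 - 176) = -1*(-1730) = 1730)
c/E = 1730/(-2235/559) = 1730*(-559/2235) = -193414/447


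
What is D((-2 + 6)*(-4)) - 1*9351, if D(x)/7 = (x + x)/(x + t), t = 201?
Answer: -1730159/185 ≈ -9352.2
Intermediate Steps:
D(x) = 14*x/(201 + x) (D(x) = 7*((x + x)/(x + 201)) = 7*((2*x)/(201 + x)) = 7*(2*x/(201 + x)) = 14*x/(201 + x))
D((-2 + 6)*(-4)) - 1*9351 = 14*((-2 + 6)*(-4))/(201 + (-2 + 6)*(-4)) - 1*9351 = 14*(4*(-4))/(201 + 4*(-4)) - 9351 = 14*(-16)/(201 - 16) - 9351 = 14*(-16)/185 - 9351 = 14*(-16)*(1/185) - 9351 = -224/185 - 9351 = -1730159/185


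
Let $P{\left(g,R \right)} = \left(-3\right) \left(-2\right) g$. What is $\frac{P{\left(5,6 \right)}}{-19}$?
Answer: $- \frac{30}{19} \approx -1.5789$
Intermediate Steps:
$P{\left(g,R \right)} = 6 g$
$\frac{P{\left(5,6 \right)}}{-19} = \frac{6 \cdot 5}{-19} = 30 \left(- \frac{1}{19}\right) = - \frac{30}{19}$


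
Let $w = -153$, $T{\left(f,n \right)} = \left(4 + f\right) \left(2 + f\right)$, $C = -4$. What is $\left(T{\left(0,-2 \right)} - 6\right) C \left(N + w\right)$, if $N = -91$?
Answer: $1952$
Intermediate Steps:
$T{\left(f,n \right)} = \left(2 + f\right) \left(4 + f\right)$
$\left(T{\left(0,-2 \right)} - 6\right) C \left(N + w\right) = \left(\left(8 + 0^{2} + 6 \cdot 0\right) - 6\right) \left(-4\right) \left(-91 - 153\right) = \left(\left(8 + 0 + 0\right) - 6\right) \left(-4\right) \left(-244\right) = \left(8 - 6\right) \left(-4\right) \left(-244\right) = 2 \left(-4\right) \left(-244\right) = \left(-8\right) \left(-244\right) = 1952$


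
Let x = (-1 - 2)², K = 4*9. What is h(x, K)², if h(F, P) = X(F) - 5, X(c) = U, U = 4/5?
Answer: 441/25 ≈ 17.640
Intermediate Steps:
U = ⅘ (U = 4*(⅕) = ⅘ ≈ 0.80000)
X(c) = ⅘
K = 36
x = 9 (x = (-3)² = 9)
h(F, P) = -21/5 (h(F, P) = ⅘ - 5 = -21/5)
h(x, K)² = (-21/5)² = 441/25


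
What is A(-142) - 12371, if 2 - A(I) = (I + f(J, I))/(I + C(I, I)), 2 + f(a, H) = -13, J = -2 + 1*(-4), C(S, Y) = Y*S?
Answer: -247651961/20022 ≈ -12369.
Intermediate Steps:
C(S, Y) = S*Y
J = -6 (J = -2 - 4 = -6)
f(a, H) = -15 (f(a, H) = -2 - 13 = -15)
A(I) = 2 - (-15 + I)/(I + I²) (A(I) = 2 - (I - 15)/(I + I*I) = 2 - (-15 + I)/(I + I²))
A(-142) - 12371 = (15 - 142 + 2*(-142)²)/((-142)*(1 - 142)) - 12371 = -1/142*(15 - 142 + 2*20164)/(-141) - 12371 = -1/142*(-1/141)*(15 - 142 + 40328) - 12371 = -1/142*(-1/141)*40201 - 12371 = 40201/20022 - 12371 = -247651961/20022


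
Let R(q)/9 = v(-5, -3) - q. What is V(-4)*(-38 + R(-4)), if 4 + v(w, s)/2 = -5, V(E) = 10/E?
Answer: 410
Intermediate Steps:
v(w, s) = -18 (v(w, s) = -8 + 2*(-5) = -8 - 10 = -18)
R(q) = -162 - 9*q (R(q) = 9*(-18 - q) = -162 - 9*q)
V(-4)*(-38 + R(-4)) = (10/(-4))*(-38 + (-162 - 9*(-4))) = (10*(-1/4))*(-38 + (-162 + 36)) = -5*(-38 - 126)/2 = -5/2*(-164) = 410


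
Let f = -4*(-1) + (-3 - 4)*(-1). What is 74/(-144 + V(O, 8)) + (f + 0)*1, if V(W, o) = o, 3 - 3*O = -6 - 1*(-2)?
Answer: 711/68 ≈ 10.456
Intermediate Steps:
O = 7/3 (O = 1 - (-6 - 1*(-2))/3 = 1 - (-6 + 2)/3 = 1 - ⅓*(-4) = 1 + 4/3 = 7/3 ≈ 2.3333)
f = 11 (f = 4 - 7*(-1) = 4 + 7 = 11)
74/(-144 + V(O, 8)) + (f + 0)*1 = 74/(-144 + 8) + (11 + 0)*1 = 74/(-136) + 11*1 = -1/136*74 + 11 = -37/68 + 11 = 711/68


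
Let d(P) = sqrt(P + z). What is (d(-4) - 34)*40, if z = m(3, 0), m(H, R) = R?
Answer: -1360 + 80*I ≈ -1360.0 + 80.0*I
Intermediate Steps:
z = 0
d(P) = sqrt(P) (d(P) = sqrt(P + 0) = sqrt(P))
(d(-4) - 34)*40 = (sqrt(-4) - 34)*40 = (2*I - 34)*40 = (-34 + 2*I)*40 = -1360 + 80*I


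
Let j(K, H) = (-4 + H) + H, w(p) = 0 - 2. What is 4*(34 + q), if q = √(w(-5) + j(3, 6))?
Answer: 136 + 4*√6 ≈ 145.80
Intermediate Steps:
w(p) = -2
j(K, H) = -4 + 2*H
q = √6 (q = √(-2 + (-4 + 2*6)) = √(-2 + (-4 + 12)) = √(-2 + 8) = √6 ≈ 2.4495)
4*(34 + q) = 4*(34 + √6) = 136 + 4*√6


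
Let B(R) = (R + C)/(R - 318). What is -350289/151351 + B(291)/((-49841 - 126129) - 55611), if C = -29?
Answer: -2190207822581/946350430137 ≈ -2.3144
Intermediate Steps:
B(R) = (-29 + R)/(-318 + R) (B(R) = (R - 29)/(R - 318) = (-29 + R)/(-318 + R))
-350289/151351 + B(291)/((-49841 - 126129) - 55611) = -350289/151351 + ((-29 + 291)/(-318 + 291))/((-49841 - 126129) - 55611) = -350289*1/151351 + (262/(-27))/(-175970 - 55611) = -350289/151351 - 1/27*262/(-231581) = -350289/151351 - 262/27*(-1/231581) = -350289/151351 + 262/6252687 = -2190207822581/946350430137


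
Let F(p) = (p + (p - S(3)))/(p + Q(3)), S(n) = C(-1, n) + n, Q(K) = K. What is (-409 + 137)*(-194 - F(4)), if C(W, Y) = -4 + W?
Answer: 372096/7 ≈ 53157.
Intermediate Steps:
S(n) = -5 + n (S(n) = (-4 - 1) + n = -5 + n)
F(p) = (2 + 2*p)/(3 + p) (F(p) = (p + (p - (-5 + 3)))/(p + 3) = (p + (p - 1*(-2)))/(3 + p) = (p + (p + 2))/(3 + p) = (p + (2 + p))/(3 + p) = (2 + 2*p)/(3 + p))
(-409 + 137)*(-194 - F(4)) = (-409 + 137)*(-194 - 2*(1 + 4)/(3 + 4)) = -272*(-194 - 2*5/7) = -272*(-194 - 1*10/7) = -272*(-194 - 10/7) = -272*(-1368/7) = 372096/7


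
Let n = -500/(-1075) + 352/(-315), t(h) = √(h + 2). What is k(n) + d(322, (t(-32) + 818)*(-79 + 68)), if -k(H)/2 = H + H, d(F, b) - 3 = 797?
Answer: 10871344/13545 ≈ 802.61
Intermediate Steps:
t(h) = √(2 + h)
d(F, b) = 800 (d(F, b) = 3 + 797 = 800)
n = -8836/13545 (n = -500*(-1/1075) + 352*(-1/315) = 20/43 - 352/315 = -8836/13545 ≈ -0.65234)
k(H) = -4*H (k(H) = -2*(H + H) = -4*H)
k(n) + d(322, (t(-32) + 818)*(-79 + 68)) = -4*(-8836/13545) + 800 = 35344/13545 + 800 = 10871344/13545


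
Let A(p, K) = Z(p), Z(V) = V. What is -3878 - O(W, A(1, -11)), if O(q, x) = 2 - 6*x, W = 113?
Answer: -3874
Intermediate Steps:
A(p, K) = p
-3878 - O(W, A(1, -11)) = -3878 - (2 - 6*1) = -3878 - (2 - 6) = -3878 - 1*(-4) = -3878 + 4 = -3874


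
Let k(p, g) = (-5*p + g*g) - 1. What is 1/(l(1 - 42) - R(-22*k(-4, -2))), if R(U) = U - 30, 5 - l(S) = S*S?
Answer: -1/1140 ≈ -0.00087719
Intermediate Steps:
k(p, g) = -1 + g² - 5*p (k(p, g) = (-5*p + g²) - 1 = (g² - 5*p) - 1 = -1 + g² - 5*p)
l(S) = 5 - S² (l(S) = 5 - S*S = 5 - S²)
R(U) = -30 + U
1/(l(1 - 42) - R(-22*k(-4, -2))) = 1/((5 - (1 - 42)²) - (-30 - 22*(-1 + (-2)² - 5*(-4)))) = 1/((5 - 1*(-41)²) - (-30 - 22*(-1 + 4 + 20))) = 1/((5 - 1*1681) - (-30 - 22*23)) = 1/((5 - 1681) - (-30 - 506)) = 1/(-1676 - 1*(-536)) = 1/(-1676 + 536) = 1/(-1140) = -1/1140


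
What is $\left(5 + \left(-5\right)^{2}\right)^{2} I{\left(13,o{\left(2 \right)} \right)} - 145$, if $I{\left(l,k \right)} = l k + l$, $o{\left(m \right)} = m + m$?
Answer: $58355$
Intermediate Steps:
$o{\left(m \right)} = 2 m$
$I{\left(l,k \right)} = l + k l$ ($I{\left(l,k \right)} = k l + l = l + k l$)
$\left(5 + \left(-5\right)^{2}\right)^{2} I{\left(13,o{\left(2 \right)} \right)} - 145 = \left(5 + \left(-5\right)^{2}\right)^{2} \cdot 13 \left(1 + 2 \cdot 2\right) - 145 = \left(5 + 25\right)^{2} \cdot 13 \left(1 + 4\right) - 145 = 30^{2} \cdot 13 \cdot 5 - 145 = 900 \cdot 65 - 145 = 58500 - 145 = 58355$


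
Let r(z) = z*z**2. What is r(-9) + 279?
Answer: -450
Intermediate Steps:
r(z) = z**3
r(-9) + 279 = (-9)**3 + 279 = -729 + 279 = -450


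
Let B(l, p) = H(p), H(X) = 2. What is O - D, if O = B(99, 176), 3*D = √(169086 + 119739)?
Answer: 2 - 5*√11553/3 ≈ -177.14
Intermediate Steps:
B(l, p) = 2
D = 5*√11553/3 (D = √(169086 + 119739)/3 = √288825/3 = (5*√11553)/3 = 5*√11553/3 ≈ 179.14)
O = 2
O - D = 2 - 5*√11553/3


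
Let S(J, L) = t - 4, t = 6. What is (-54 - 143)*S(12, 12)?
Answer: -394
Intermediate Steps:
S(J, L) = 2 (S(J, L) = 6 - 4 = 2)
(-54 - 143)*S(12, 12) = (-54 - 143)*2 = -197*2 = -394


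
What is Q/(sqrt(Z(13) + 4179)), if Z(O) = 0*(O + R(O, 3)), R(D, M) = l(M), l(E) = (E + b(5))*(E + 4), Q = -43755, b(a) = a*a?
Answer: -14585*sqrt(4179)/1393 ≈ -676.85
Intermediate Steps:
b(a) = a**2
l(E) = (4 + E)*(25 + E) (l(E) = (E + 5**2)*(E + 4) = (E + 25)*(4 + E) = (25 + E)*(4 + E) = (4 + E)*(25 + E))
R(D, M) = 100 + M**2 + 29*M
Z(O) = 0 (Z(O) = 0*(O + (100 + 3**2 + 29*3)) = 0*(O + (100 + 9 + 87)) = 0*(O + 196) = 0*(196 + O) = 0)
Q/(sqrt(Z(13) + 4179)) = -43755/sqrt(0 + 4179) = -43755*sqrt(4179)/4179 = -14585*sqrt(4179)/1393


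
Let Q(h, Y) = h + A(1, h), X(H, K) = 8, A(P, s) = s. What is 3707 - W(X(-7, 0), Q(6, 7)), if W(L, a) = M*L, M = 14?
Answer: 3595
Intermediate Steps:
Q(h, Y) = 2*h (Q(h, Y) = h + h = 2*h)
W(L, a) = 14*L
3707 - W(X(-7, 0), Q(6, 7)) = 3707 - 14*8 = 3707 - 1*112 = 3707 - 112 = 3595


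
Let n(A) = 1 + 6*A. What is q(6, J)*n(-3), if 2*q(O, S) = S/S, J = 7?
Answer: -17/2 ≈ -8.5000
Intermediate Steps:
q(O, S) = ½ (q(O, S) = (S/S)/2 = (½)*1 = ½)
q(6, J)*n(-3) = (1 + 6*(-3))/2 = (1 - 18)/2 = (½)*(-17) = -17/2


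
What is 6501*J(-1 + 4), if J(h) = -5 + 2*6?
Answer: 45507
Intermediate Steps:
J(h) = 7 (J(h) = -5 + 12 = 7)
6501*J(-1 + 4) = 6501*7 = 45507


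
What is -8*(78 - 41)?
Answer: -296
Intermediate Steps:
-8*(78 - 41) = -8*37 = -296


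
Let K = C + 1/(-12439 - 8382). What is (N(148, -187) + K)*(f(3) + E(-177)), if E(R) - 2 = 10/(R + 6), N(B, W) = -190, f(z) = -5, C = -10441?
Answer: 12862781244/395599 ≈ 32515.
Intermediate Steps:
K = -217392062/20821 (K = -10441 + 1/(-12439 - 8382) = -10441 + 1/(-20821) = -10441 - 1/20821 = -217392062/20821 ≈ -10441.)
E(R) = 2 + 10/(6 + R) (E(R) = 2 + 10/(R + 6) = 2 + 10/(6 + R))
(N(148, -187) + K)*(f(3) + E(-177)) = (-190 - 217392062/20821)*(-5 + 2*(11 - 177)/(6 - 177)) = -221348052*(-5 + 2*(-166)/(-171))/20821 = -221348052*(-5 + 2*(-1/171)*(-166))/20821 = -221348052*(-5 + 332/171)/20821 = -221348052/20821*(-523/171) = 12862781244/395599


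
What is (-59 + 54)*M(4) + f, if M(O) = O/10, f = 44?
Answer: 42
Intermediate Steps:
M(O) = O/10 (M(O) = O*(⅒) = O/10)
(-59 + 54)*M(4) + f = (-59 + 54)*((⅒)*4) + 44 = -5*⅖ + 44 = -2 + 44 = 42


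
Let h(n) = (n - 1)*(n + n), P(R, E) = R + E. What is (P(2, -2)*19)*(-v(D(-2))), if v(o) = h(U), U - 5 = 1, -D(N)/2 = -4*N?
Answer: 0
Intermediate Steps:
P(R, E) = E + R
D(N) = 8*N (D(N) = -(-8)*N = 8*N)
U = 6 (U = 5 + 1 = 6)
h(n) = 2*n*(-1 + n) (h(n) = (-1 + n)*(2*n) = 2*n*(-1 + n))
v(o) = 60 (v(o) = 2*6*(-1 + 6) = 2*6*5 = 60)
(P(2, -2)*19)*(-v(D(-2))) = ((-2 + 2)*19)*(-1*60) = (0*19)*(-60) = 0*(-60) = 0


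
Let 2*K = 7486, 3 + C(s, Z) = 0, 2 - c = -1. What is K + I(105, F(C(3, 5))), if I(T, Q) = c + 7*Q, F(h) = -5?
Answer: 3711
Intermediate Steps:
c = 3 (c = 2 - 1*(-1) = 2 + 1 = 3)
C(s, Z) = -3 (C(s, Z) = -3 + 0 = -3)
I(T, Q) = 3 + 7*Q
K = 3743 (K = (1/2)*7486 = 3743)
K + I(105, F(C(3, 5))) = 3743 + (3 + 7*(-5)) = 3743 + (3 - 35) = 3743 - 32 = 3711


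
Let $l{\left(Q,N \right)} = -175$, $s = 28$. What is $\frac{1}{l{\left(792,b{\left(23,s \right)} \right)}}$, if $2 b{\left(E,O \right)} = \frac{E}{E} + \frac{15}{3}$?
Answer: $- \frac{1}{175} \approx -0.0057143$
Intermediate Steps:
$b{\left(E,O \right)} = 3$ ($b{\left(E,O \right)} = \frac{\frac{E}{E} + \frac{15}{3}}{2} = \frac{1 + 15 \cdot \frac{1}{3}}{2} = \frac{1 + 5}{2} = \frac{1}{2} \cdot 6 = 3$)
$\frac{1}{l{\left(792,b{\left(23,s \right)} \right)}} = \frac{1}{-175} = - \frac{1}{175}$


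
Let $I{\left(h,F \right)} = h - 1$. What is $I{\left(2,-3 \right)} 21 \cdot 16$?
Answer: $336$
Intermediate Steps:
$I{\left(h,F \right)} = -1 + h$
$I{\left(2,-3 \right)} 21 \cdot 16 = \left(-1 + 2\right) 21 \cdot 16 = 1 \cdot 21 \cdot 16 = 21 \cdot 16 = 336$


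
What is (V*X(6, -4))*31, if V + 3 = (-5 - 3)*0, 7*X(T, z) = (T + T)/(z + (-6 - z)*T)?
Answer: 279/28 ≈ 9.9643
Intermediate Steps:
X(T, z) = 2*T/(7*(z + T*(-6 - z))) (X(T, z) = ((T + T)/(z + (-6 - z)*T))/7 = ((2*T)/(z + T*(-6 - z)))/7 = (2*T/(z + T*(-6 - z)))/7 = 2*T/(7*(z + T*(-6 - z))))
V = -3 (V = -3 + (-5 - 3)*0 = -3 - 8*0 = -3 + 0 = -3)
(V*X(6, -4))*31 = -(-6)*6/(-7*(-4) + 42*6 + 7*6*(-4))*31 = -(-6)*6/(28 + 252 - 168)*31 = -(-6)*6/112*31 = -3*(-3/28)*31 = (9/28)*31 = 279/28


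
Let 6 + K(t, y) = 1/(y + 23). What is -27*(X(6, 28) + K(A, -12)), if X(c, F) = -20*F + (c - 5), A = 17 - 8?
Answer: 167778/11 ≈ 15253.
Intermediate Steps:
A = 9
K(t, y) = -6 + 1/(23 + y) (K(t, y) = -6 + 1/(y + 23) = -6 + 1/(23 + y))
X(c, F) = -5 + c - 20*F (X(c, F) = -20*F + (-5 + c) = -5 + c - 20*F)
-27*(X(6, 28) + K(A, -12)) = -27*((-5 + 6 - 20*28) + (-137 - 6*(-12))/(23 - 12)) = -27*((-5 + 6 - 560) + (-137 + 72)/11) = -27*(-559 + (1/11)*(-65)) = -27*(-559 - 65/11) = -27*(-6214/11) = 167778/11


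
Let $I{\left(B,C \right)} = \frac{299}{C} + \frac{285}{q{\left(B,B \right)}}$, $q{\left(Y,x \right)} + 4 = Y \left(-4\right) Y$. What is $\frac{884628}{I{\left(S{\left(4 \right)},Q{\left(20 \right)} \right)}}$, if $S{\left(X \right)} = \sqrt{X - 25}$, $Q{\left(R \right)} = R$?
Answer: $\frac{70770240}{1481} \approx 47785.0$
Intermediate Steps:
$q{\left(Y,x \right)} = -4 - 4 Y^{2}$ ($q{\left(Y,x \right)} = -4 + Y \left(-4\right) Y = -4 + - 4 Y Y = -4 - 4 Y^{2}$)
$S{\left(X \right)} = \sqrt{-25 + X}$
$I{\left(B,C \right)} = \frac{285}{-4 - 4 B^{2}} + \frac{299}{C}$ ($I{\left(B,C \right)} = \frac{299}{C} + \frac{285}{-4 - 4 B^{2}} = \frac{285}{-4 - 4 B^{2}} + \frac{299}{C}$)
$\frac{884628}{I{\left(S{\left(4 \right)},Q{\left(20 \right)} \right)}} = \frac{884628}{\frac{1}{4} \cdot \frac{1}{20} \frac{1}{1 + \left(\sqrt{-25 + 4}\right)^{2}} \left(1196 - 5700 + 1196 \left(\sqrt{-25 + 4}\right)^{2}\right)} = \frac{884628}{\frac{1}{4} \cdot \frac{1}{20} \frac{1}{1 + \left(\sqrt{-21}\right)^{2}} \left(1196 - 5700 + 1196 \left(\sqrt{-21}\right)^{2}\right)} = \frac{884628}{\frac{1}{4} \cdot \frac{1}{20} \frac{1}{1 + \left(i \sqrt{21}\right)^{2}} \left(1196 - 5700 + 1196 \left(i \sqrt{21}\right)^{2}\right)} = \frac{884628}{\frac{1}{4} \cdot \frac{1}{20} \frac{1}{1 - 21} \left(1196 - 5700 + 1196 \left(-21\right)\right)} = \frac{884628}{\frac{1}{4} \cdot \frac{1}{20} \frac{1}{-20} \left(1196 - 5700 - 25116\right)} = \frac{884628}{\frac{1}{4} \cdot \frac{1}{20} \left(- \frac{1}{20}\right) \left(-29620\right)} = \frac{884628}{\frac{1481}{80}} = 884628 \cdot \frac{80}{1481} = \frac{70770240}{1481}$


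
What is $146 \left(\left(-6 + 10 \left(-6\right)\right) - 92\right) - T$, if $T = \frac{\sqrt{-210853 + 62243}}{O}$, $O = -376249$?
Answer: $-23068 + \frac{i \sqrt{148610}}{376249} \approx -23068.0 + 0.0010246 i$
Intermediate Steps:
$T = - \frac{i \sqrt{148610}}{376249}$ ($T = \frac{\sqrt{-210853 + 62243}}{-376249} = \sqrt{-148610} \left(- \frac{1}{376249}\right) = i \sqrt{148610} \left(- \frac{1}{376249}\right) = - \frac{i \sqrt{148610}}{376249} \approx - 0.0010246 i$)
$146 \left(\left(-6 + 10 \left(-6\right)\right) - 92\right) - T = 146 \left(\left(-6 + 10 \left(-6\right)\right) - 92\right) - - \frac{i \sqrt{148610}}{376249} = 146 \left(\left(-6 - 60\right) - 92\right) + \frac{i \sqrt{148610}}{376249} = 146 \left(-66 - 92\right) + \frac{i \sqrt{148610}}{376249} = 146 \left(-158\right) + \frac{i \sqrt{148610}}{376249} = -23068 + \frac{i \sqrt{148610}}{376249}$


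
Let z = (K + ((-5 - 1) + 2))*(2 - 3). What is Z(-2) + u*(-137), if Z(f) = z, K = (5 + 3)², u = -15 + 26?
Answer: -1567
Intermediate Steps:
u = 11
K = 64 (K = 8² = 64)
z = -60 (z = (64 + ((-5 - 1) + 2))*(2 - 3) = (64 + (-6 + 2))*(-1) = (64 - 4)*(-1) = 60*(-1) = -60)
Z(f) = -60
Z(-2) + u*(-137) = -60 + 11*(-137) = -60 - 1507 = -1567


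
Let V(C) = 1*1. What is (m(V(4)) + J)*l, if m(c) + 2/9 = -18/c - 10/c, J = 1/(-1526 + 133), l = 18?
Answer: -707662/1393 ≈ -508.01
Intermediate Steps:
V(C) = 1
J = -1/1393 (J = 1/(-1393) = -1/1393 ≈ -0.00071787)
m(c) = -2/9 - 28/c (m(c) = -2/9 + (-18/c - 10/c) = -2/9 - 28/c)
(m(V(4)) + J)*l = ((-2/9 - 28/1) - 1/1393)*18 = ((-2/9 - 28*1) - 1/1393)*18 = ((-2/9 - 28) - 1/1393)*18 = (-254/9 - 1/1393)*18 = -353831/12537*18 = -707662/1393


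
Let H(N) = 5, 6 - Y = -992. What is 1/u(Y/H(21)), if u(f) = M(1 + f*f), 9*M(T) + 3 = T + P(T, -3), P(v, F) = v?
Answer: 225/1991983 ≈ 0.00011295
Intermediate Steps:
Y = 998 (Y = 6 - 1*(-992) = 6 + 992 = 998)
M(T) = -1/3 + 2*T/9 (M(T) = -1/3 + (T + T)/9 = -1/3 + (2*T)/9 = -1/3 + 2*T/9)
u(f) = -1/9 + 2*f**2/9 (u(f) = -1/3 + 2*(1 + f*f)/9 = -1/3 + 2*(1 + f**2)/9 = -1/3 + (2/9 + 2*f**2/9) = -1/9 + 2*f**2/9)
1/u(Y/H(21)) = 1/(-1/9 + 2*(998/5)**2/9) = 1/(-1/9 + (2/9)*(996004/25)) = 1/(-1/9 + 1992008/225) = 1/(1991983/225) = 225/1991983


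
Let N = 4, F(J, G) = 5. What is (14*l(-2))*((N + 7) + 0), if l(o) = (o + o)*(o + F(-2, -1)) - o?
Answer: -1540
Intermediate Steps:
l(o) = -o + 2*o*(5 + o) (l(o) = (o + o)*(o + 5) - o = (2*o)*(5 + o) - o = 2*o*(5 + o) - o = -o + 2*o*(5 + o))
(14*l(-2))*((N + 7) + 0) = (14*(-2*(9 + 2*(-2))))*((4 + 7) + 0) = (14*(-2*(9 - 4)))*(11 + 0) = (14*(-2*5))*11 = (14*(-10))*11 = -140*11 = -1540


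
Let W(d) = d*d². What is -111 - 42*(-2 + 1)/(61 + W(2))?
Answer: -2539/23 ≈ -110.39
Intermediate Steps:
W(d) = d³
-111 - 42*(-2 + 1)/(61 + W(2)) = -111 - 42*(-2 + 1)/(61 + 2³) = -111 - (-42)/(61 + 8) = -111 - (-42)/69 = -111 - 42*(-1/69) = -111 + 14/23 = -2539/23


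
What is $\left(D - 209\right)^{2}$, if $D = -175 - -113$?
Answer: $73441$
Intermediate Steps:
$D = -62$ ($D = -175 + 113 = -62$)
$\left(D - 209\right)^{2} = \left(-62 - 209\right)^{2} = \left(-271\right)^{2} = 73441$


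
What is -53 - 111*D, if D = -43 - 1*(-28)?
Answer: 1612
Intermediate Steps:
D = -15 (D = -43 + 28 = -15)
-53 - 111*D = -53 - 111*(-15) = -53 + 1665 = 1612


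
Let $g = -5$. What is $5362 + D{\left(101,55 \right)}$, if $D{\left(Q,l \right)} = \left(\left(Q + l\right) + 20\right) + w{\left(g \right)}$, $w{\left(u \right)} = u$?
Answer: $5533$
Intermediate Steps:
$D{\left(Q,l \right)} = 15 + Q + l$ ($D{\left(Q,l \right)} = \left(\left(Q + l\right) + 20\right) - 5 = \left(20 + Q + l\right) - 5 = 15 + Q + l$)
$5362 + D{\left(101,55 \right)} = 5362 + \left(15 + 101 + 55\right) = 5362 + 171 = 5533$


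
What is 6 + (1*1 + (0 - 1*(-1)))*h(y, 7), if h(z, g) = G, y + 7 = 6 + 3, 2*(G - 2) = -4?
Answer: 6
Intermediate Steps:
G = 0 (G = 2 + (½)*(-4) = 2 - 2 = 0)
y = 2 (y = -7 + (6 + 3) = -7 + 9 = 2)
h(z, g) = 0
6 + (1*1 + (0 - 1*(-1)))*h(y, 7) = 6 + (1*1 + (0 - 1*(-1)))*0 = 6 + (1 + (0 + 1))*0 = 6 + (1 + 1)*0 = 6 + 2*0 = 6 + 0 = 6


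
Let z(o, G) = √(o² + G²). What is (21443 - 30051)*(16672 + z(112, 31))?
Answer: -143512576 - 8608*√13505 ≈ -1.4451e+8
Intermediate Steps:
z(o, G) = √(G² + o²)
(21443 - 30051)*(16672 + z(112, 31)) = (21443 - 30051)*(16672 + √(31² + 112²)) = -8608*(16672 + √(961 + 12544)) = -8608*(16672 + √13505) = -143512576 - 8608*√13505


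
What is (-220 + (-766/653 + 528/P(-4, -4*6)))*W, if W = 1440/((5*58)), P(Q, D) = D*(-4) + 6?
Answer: -11906208/11101 ≈ -1072.5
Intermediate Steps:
P(Q, D) = 6 - 4*D (P(Q, D) = -4*D + 6 = 6 - 4*D)
W = 144/29 (W = 1440/290 = 1440*(1/290) = 144/29 ≈ 4.9655)
(-220 + (-766/653 + 528/P(-4, -4*6)))*W = (-220 + (-766/653 + 528/(6 - (-16)*6)))*(144/29) = (-220 + (-766*1/653 + 528/(6 - 4*(-24))))*(144/29) = (-220 + (-766/653 + 528/(6 + 96)))*(144/29) = (-220 + (-766/653 + 528/102))*(144/29) = (-220 + (-766/653 + 528*(1/102)))*(144/29) = (-220 + (-766/653 + 88/17))*(144/29) = (-220 + 44442/11101)*(144/29) = -2397778/11101*144/29 = -11906208/11101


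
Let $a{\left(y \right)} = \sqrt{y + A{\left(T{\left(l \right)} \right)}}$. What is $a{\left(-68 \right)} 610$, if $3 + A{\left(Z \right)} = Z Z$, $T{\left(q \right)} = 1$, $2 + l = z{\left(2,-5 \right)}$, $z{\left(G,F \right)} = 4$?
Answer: $610 i \sqrt{70} \approx 5103.6 i$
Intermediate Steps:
$l = 2$ ($l = -2 + 4 = 2$)
$A{\left(Z \right)} = -3 + Z^{2}$ ($A{\left(Z \right)} = -3 + Z Z = -3 + Z^{2}$)
$a{\left(y \right)} = \sqrt{-2 + y}$ ($a{\left(y \right)} = \sqrt{y - \left(3 - 1^{2}\right)} = \sqrt{y + \left(-3 + 1\right)} = \sqrt{y - 2} = \sqrt{-2 + y}$)
$a{\left(-68 \right)} 610 = \sqrt{-2 - 68} \cdot 610 = \sqrt{-70} \cdot 610 = i \sqrt{70} \cdot 610 = 610 i \sqrt{70}$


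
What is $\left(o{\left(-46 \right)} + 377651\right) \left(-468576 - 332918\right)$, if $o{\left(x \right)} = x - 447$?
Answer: $-302289874052$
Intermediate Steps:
$o{\left(x \right)} = -447 + x$
$\left(o{\left(-46 \right)} + 377651\right) \left(-468576 - 332918\right) = \left(\left(-447 - 46\right) + 377651\right) \left(-468576 - 332918\right) = \left(-493 + 377651\right) \left(-801494\right) = 377158 \left(-801494\right) = -302289874052$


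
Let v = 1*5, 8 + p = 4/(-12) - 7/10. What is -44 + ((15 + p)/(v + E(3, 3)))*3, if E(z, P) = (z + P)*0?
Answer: -2021/50 ≈ -40.420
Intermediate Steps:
E(z, P) = 0 (E(z, P) = (P + z)*0 = 0)
p = -271/30 (p = -8 + (4/(-12) - 7/10) = -8 + (4*(-1/12) - 7*1/10) = -8 + (-1/3 - 7/10) = -8 - 31/30 = -271/30 ≈ -9.0333)
v = 5
-44 + ((15 + p)/(v + E(3, 3)))*3 = -44 + ((15 - 271/30)/(5 + 0))*3 = -44 + ((179/30)/5)*3 = -44 + ((179/30)*(1/5))*3 = -44 + (179/150)*3 = -44 + 179/50 = -2021/50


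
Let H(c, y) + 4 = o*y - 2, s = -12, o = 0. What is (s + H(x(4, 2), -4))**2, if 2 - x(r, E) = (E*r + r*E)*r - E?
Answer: 324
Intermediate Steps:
x(r, E) = 2 + E - 2*E*r**2 (x(r, E) = 2 - ((E*r + r*E)*r - E) = 2 - ((E*r + E*r)*r - E) = 2 - ((2*E*r)*r - E) = 2 - (2*E*r**2 - E) = 2 - (-E + 2*E*r**2) = 2 + (E - 2*E*r**2) = 2 + E - 2*E*r**2)
H(c, y) = -6 (H(c, y) = -4 + (0*y - 2) = -4 + (0 - 2) = -4 - 2 = -6)
(s + H(x(4, 2), -4))**2 = (-12 - 6)**2 = (-18)**2 = 324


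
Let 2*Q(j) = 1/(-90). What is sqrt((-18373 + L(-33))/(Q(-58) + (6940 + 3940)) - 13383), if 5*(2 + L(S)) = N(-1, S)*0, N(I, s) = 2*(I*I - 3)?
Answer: 3*I*sqrt(5703850430072387)/1958399 ≈ 115.69*I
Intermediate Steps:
N(I, s) = -6 + 2*I**2 (N(I, s) = 2*(I**2 - 3) = 2*(-3 + I**2) = -6 + 2*I**2)
L(S) = -2 (L(S) = -2 + ((-6 + 2*(-1)**2)*0)/5 = -2 + ((-6 + 2*1)*0)/5 = -2 + ((-6 + 2)*0)/5 = -2 + (-4*0)/5 = -2 + (1/5)*0 = -2 + 0 = -2)
Q(j) = -1/180 (Q(j) = (1/2)/(-90) = (1/2)*(-1/90) = -1/180)
sqrt((-18373 + L(-33))/(Q(-58) + (6940 + 3940)) - 13383) = sqrt((-18373 - 2)/(-1/180 + (6940 + 3940)) - 13383) = sqrt(-18375/(-1/180 + 10880) - 13383) = sqrt(-18375/1958399/180 - 13383) = sqrt(-18375*180/1958399 - 13383) = sqrt(-3307500/1958399 - 13383) = sqrt(-26212561317/1958399) = 3*I*sqrt(5703850430072387)/1958399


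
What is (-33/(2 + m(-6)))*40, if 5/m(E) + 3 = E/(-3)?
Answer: 440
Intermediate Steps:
m(E) = 5/(-3 - E/3) (m(E) = 5/(-3 + E/(-3)) = 5/(-3 + E*(-⅓)) = 5/(-3 - E/3))
(-33/(2 + m(-6)))*40 = (-33/(2 - 15/(9 - 6)))*40 = (-33/(2 - 15/3))*40 = (-33/(2 - 15*⅓))*40 = (-33/(2 - 5))*40 = (-33/(-3))*40 = -⅓*(-33)*40 = 11*40 = 440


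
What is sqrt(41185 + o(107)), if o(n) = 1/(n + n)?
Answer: sqrt(1886108474)/214 ≈ 202.94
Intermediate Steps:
o(n) = 1/(2*n)
sqrt(41185 + o(107)) = sqrt(41185 + (1/2)/107) = sqrt(41185 + (1/2)*(1/107)) = sqrt(41185 + 1/214) = sqrt(8813591/214) = sqrt(1886108474)/214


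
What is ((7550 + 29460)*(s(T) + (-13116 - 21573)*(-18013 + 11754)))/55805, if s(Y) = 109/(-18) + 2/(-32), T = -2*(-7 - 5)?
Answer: 115711972489163/803592 ≈ 1.4399e+8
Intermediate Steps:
T = 24 (T = -2*(-12) = 24)
s(Y) = -881/144 (s(Y) = 109*(-1/18) + 2*(-1/32) = -109/18 - 1/16 = -881/144)
((7550 + 29460)*(s(T) + (-13116 - 21573)*(-18013 + 11754)))/55805 = ((7550 + 29460)*(-881/144 + (-13116 - 21573)*(-18013 + 11754)))/55805 = (37010*(-881/144 - 34689*(-6259)))*(1/55805) = (37010*(-881/144 + 217118451))*(1/55805) = (37010*(31265056063/144))*(1/55805) = (578559862445815/72)*(1/55805) = 115711972489163/803592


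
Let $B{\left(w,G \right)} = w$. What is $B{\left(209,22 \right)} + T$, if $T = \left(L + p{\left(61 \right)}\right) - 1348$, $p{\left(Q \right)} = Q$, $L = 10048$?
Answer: $8970$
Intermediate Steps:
$T = 8761$ ($T = \left(10048 + 61\right) - 1348 = 10109 - 1348 = 8761$)
$B{\left(209,22 \right)} + T = 209 + 8761 = 8970$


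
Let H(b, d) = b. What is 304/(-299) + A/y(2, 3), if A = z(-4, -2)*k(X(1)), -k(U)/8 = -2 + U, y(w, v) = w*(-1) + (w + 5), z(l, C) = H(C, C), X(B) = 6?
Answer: 17616/1495 ≈ 11.783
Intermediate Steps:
z(l, C) = C
y(w, v) = 5 (y(w, v) = -w + (5 + w) = 5)
k(U) = 16 - 8*U (k(U) = -8*(-2 + U) = 16 - 8*U)
A = 64 (A = -2*(16 - 8*6) = -2*(16 - 48) = -2*(-32) = 64)
304/(-299) + A/y(2, 3) = 304/(-299) + 64/5 = 304*(-1/299) + 64*(1/5) = -304/299 + 64/5 = 17616/1495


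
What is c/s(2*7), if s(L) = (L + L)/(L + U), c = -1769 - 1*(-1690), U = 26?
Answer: -790/7 ≈ -112.86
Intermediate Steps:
c = -79 (c = -1769 + 1690 = -79)
s(L) = 2*L/(26 + L) (s(L) = (L + L)/(L + 26) = (2*L)/(26 + L) = 2*L/(26 + L))
c/s(2*7) = -79/(2*(2*7)/(26 + 2*7)) = -79/(2*14/(26 + 14)) = -79/(2*14/40) = -79/(2*14*(1/40)) = -79/7/10 = -79*10/7 = -790/7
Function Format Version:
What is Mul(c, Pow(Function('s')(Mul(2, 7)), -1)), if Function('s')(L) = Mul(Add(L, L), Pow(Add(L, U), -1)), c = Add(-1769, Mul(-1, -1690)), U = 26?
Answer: Rational(-790, 7) ≈ -112.86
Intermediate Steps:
c = -79 (c = Add(-1769, 1690) = -79)
Function('s')(L) = Mul(2, L, Pow(Add(26, L), -1)) (Function('s')(L) = Mul(Add(L, L), Pow(Add(L, 26), -1)) = Mul(Mul(2, L), Pow(Add(26, L), -1)) = Mul(2, L, Pow(Add(26, L), -1)))
Mul(c, Pow(Function('s')(Mul(2, 7)), -1)) = Mul(-79, Pow(Mul(2, Mul(2, 7), Pow(Add(26, Mul(2, 7)), -1)), -1)) = Mul(-79, Pow(Mul(2, 14, Pow(Add(26, 14), -1)), -1)) = Mul(-79, Pow(Mul(2, 14, Pow(40, -1)), -1)) = Mul(-79, Pow(Mul(2, 14, Rational(1, 40)), -1)) = Mul(-79, Pow(Rational(7, 10), -1)) = Mul(-79, Rational(10, 7)) = Rational(-790, 7)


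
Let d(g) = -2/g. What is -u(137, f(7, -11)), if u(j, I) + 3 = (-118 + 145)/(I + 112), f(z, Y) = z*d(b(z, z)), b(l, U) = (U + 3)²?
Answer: 15429/5593 ≈ 2.7586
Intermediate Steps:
b(l, U) = (3 + U)²
f(z, Y) = -2*z/(3 + z)² (f(z, Y) = z*(-2/(3 + z)²) = -2*z/(3 + z)²)
u(j, I) = -3 + 27/(112 + I) (u(j, I) = -3 + (-118 + 145)/(I + 112) = -3 + 27/(112 + I))
-u(137, f(7, -11)) = -3*(-103 - (-2)*7/(3 + 7)²)/(112 - 2*7/(3 + 7)²) = -3*(-103 - (-2)*7/10²)/(112 - 2*7/10²) = -3*(-103 - (-2)*7/100)/(112 - 2*7*1/100) = -3*(-103 - 1*(-7/50))/(112 - 7/50) = -3*(-103 + 7/50)/5593/50 = -3*50*(-5143)/(5593*50) = -1*(-15429/5593) = 15429/5593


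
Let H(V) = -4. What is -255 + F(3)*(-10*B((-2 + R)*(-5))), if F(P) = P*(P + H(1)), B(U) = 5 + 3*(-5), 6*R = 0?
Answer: -555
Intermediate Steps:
R = 0 (R = (⅙)*0 = 0)
B(U) = -10 (B(U) = 5 - 15 = -10)
F(P) = P*(-4 + P) (F(P) = P*(P - 4) = P*(-4 + P))
-255 + F(3)*(-10*B((-2 + R)*(-5))) = -255 + (3*(-4 + 3))*(-10*(-10)) = -255 + (3*(-1))*100 = -255 - 3*100 = -255 - 300 = -555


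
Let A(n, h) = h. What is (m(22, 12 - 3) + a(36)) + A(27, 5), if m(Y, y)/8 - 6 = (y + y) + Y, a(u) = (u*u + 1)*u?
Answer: 47065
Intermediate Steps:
a(u) = u*(1 + u²) (a(u) = (u² + 1)*u = (1 + u²)*u = u*(1 + u²))
m(Y, y) = 48 + 8*Y + 16*y (m(Y, y) = 48 + 8*((y + y) + Y) = 48 + 8*(2*y + Y) = 48 + 8*(Y + 2*y) = 48 + (8*Y + 16*y) = 48 + 8*Y + 16*y)
(m(22, 12 - 3) + a(36)) + A(27, 5) = ((48 + 8*22 + 16*(12 - 3)) + (36 + 36³)) + 5 = ((48 + 176 + 16*9) + (36 + 46656)) + 5 = ((48 + 176 + 144) + 46692) + 5 = (368 + 46692) + 5 = 47060 + 5 = 47065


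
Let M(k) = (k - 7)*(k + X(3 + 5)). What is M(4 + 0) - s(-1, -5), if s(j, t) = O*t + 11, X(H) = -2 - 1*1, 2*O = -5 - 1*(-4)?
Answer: -33/2 ≈ -16.500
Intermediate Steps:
O = -1/2 (O = (-5 - 1*(-4))/2 = (-5 + 4)/2 = (1/2)*(-1) = -1/2 ≈ -0.50000)
X(H) = -3 (X(H) = -2 - 1 = -3)
M(k) = (-7 + k)*(-3 + k) (M(k) = (k - 7)*(k - 3) = (-7 + k)*(-3 + k))
s(j, t) = 11 - t/2 (s(j, t) = -t/2 + 11 = 11 - t/2)
M(4 + 0) - s(-1, -5) = (21 + (4 + 0)**2 - 10*(4 + 0)) - (11 - 1/2*(-5)) = (21 + 4**2 - 10*4) - (11 + 5/2) = (21 + 16 - 40) - 1*27/2 = -3 - 27/2 = -33/2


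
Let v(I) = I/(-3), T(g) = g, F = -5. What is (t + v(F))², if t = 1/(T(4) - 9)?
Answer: 484/225 ≈ 2.1511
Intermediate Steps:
v(I) = -I/3 (v(I) = I*(-⅓) = -I/3)
t = -⅕ (t = 1/(4 - 9) = 1/(-5) = -⅕ ≈ -0.20000)
(t + v(F))² = (-⅕ - ⅓*(-5))² = (-⅕ + 5/3)² = (22/15)² = 484/225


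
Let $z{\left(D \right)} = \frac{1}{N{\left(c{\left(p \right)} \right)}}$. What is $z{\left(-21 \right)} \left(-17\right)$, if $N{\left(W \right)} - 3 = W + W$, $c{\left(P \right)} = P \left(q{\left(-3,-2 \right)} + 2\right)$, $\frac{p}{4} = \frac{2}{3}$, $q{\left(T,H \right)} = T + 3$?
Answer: $- \frac{51}{41} \approx -1.2439$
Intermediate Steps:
$q{\left(T,H \right)} = 3 + T$
$p = \frac{8}{3}$ ($p = 4 \cdot \frac{2}{3} = \frac{8}{3} \approx 2.6667$)
$c{\left(P \right)} = 2 P$ ($c{\left(P \right)} = P \left(\left(3 - 3\right) + 2\right) = P \left(0 + 2\right) = P 2 = 2 P$)
$N{\left(W \right)} = 3 + 2 W$ ($N{\left(W \right)} = 3 + \left(W + W\right) = 3 + 2 W$)
$z{\left(D \right)} = \frac{3}{41}$ ($z{\left(D \right)} = \frac{1}{3 + 2 \cdot 2 \cdot \frac{8}{3}} = \frac{1}{3 + 2 \cdot \frac{16}{3}} = \frac{1}{3 + \frac{32}{3}} = \frac{1}{\frac{41}{3}} = \frac{3}{41}$)
$z{\left(-21 \right)} \left(-17\right) = \frac{3}{41} \left(-17\right) = - \frac{51}{41}$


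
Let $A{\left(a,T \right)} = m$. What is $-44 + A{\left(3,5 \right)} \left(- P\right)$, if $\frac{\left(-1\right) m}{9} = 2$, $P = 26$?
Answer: $424$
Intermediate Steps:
$m = -18$ ($m = \left(-9\right) 2 = -18$)
$A{\left(a,T \right)} = -18$
$-44 + A{\left(3,5 \right)} \left(- P\right) = -44 - 18 \left(\left(-1\right) 26\right) = -44 - -468 = -44 + 468 = 424$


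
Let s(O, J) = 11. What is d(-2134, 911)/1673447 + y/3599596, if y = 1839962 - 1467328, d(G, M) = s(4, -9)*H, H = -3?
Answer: 311732231365/3011866563706 ≈ 0.10350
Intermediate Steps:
d(G, M) = -33 (d(G, M) = 11*(-3) = -33)
y = 372634
d(-2134, 911)/1673447 + y/3599596 = -33/1673447 + 372634/3599596 = -33*1/1673447 + 372634*(1/3599596) = -33/1673447 + 186317/1799798 = 311732231365/3011866563706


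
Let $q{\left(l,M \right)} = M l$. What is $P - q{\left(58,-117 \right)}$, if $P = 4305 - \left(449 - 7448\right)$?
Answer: $18090$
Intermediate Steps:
$P = 11304$ ($P = 4305 - -6999 = 4305 + 6999 = 11304$)
$P - q{\left(58,-117 \right)} = 11304 - \left(-117\right) 58 = 11304 - -6786 = 11304 + 6786 = 18090$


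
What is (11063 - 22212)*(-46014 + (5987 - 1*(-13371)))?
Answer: 297187744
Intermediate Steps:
(11063 - 22212)*(-46014 + (5987 - 1*(-13371))) = -11149*(-46014 + (5987 + 13371)) = -11149*(-46014 + 19358) = -11149*(-26656) = 297187744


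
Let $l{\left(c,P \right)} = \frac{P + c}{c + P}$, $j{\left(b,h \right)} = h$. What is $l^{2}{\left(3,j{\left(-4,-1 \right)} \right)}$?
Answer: $1$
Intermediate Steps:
$l{\left(c,P \right)} = 1$ ($l{\left(c,P \right)} = \frac{P + c}{P + c} = 1$)
$l^{2}{\left(3,j{\left(-4,-1 \right)} \right)} = 1^{2} = 1$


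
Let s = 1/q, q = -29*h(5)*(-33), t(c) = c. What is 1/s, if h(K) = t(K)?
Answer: 4785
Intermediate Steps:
h(K) = K
q = 4785 (q = -29*5*(-33) = -145*(-33) = 4785)
s = 1/4785 ≈ 0.00020899
1/s = 1/(1/4785) = 4785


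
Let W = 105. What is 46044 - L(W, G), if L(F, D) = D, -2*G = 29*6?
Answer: 46131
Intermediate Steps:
G = -87 (G = -29*6/2 = -1/2*174 = -87)
46044 - L(W, G) = 46044 - 1*(-87) = 46044 + 87 = 46131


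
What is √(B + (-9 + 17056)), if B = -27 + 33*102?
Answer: √20386 ≈ 142.78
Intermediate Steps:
B = 3339 (B = -27 + 3366 = 3339)
√(B + (-9 + 17056)) = √(3339 + (-9 + 17056)) = √(3339 + 17047) = √20386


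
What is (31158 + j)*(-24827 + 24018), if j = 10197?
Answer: -33456195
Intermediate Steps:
(31158 + j)*(-24827 + 24018) = (31158 + 10197)*(-24827 + 24018) = 41355*(-809) = -33456195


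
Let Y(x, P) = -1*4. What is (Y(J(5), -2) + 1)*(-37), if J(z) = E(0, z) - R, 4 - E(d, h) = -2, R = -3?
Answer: 111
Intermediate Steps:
E(d, h) = 6 (E(d, h) = 4 - 1*(-2) = 4 + 2 = 6)
J(z) = 9 (J(z) = 6 - 1*(-3) = 6 + 3 = 9)
Y(x, P) = -4
(Y(J(5), -2) + 1)*(-37) = (-4 + 1)*(-37) = -3*(-37) = 111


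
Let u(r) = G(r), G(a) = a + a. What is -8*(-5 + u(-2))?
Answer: 72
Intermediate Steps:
G(a) = 2*a
u(r) = 2*r
-8*(-5 + u(-2)) = -8*(-5 + 2*(-2)) = -8*(-5 - 4) = -8*(-9) = 72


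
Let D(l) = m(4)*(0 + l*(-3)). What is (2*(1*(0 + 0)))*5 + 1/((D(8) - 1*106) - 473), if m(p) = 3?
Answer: -1/651 ≈ -0.0015361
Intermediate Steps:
D(l) = -9*l (D(l) = 3*(0 + l*(-3)) = 3*(0 - 3*l) = 3*(-3*l) = -9*l)
(2*(1*(0 + 0)))*5 + 1/((D(8) - 1*106) - 473) = (2*(1*(0 + 0)))*5 + 1/((-9*8 - 1*106) - 473) = (2*(1*0))*5 + 1/((-72 - 106) - 473) = (2*0)*5 + 1/(-178 - 473) = 0*5 + 1/(-651) = 0 - 1/651 = -1/651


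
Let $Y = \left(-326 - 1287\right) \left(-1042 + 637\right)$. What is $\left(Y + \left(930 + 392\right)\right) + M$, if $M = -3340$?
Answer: $651247$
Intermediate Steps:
$Y = 653265$ ($Y = \left(-1613\right) \left(-405\right) = 653265$)
$\left(Y + \left(930 + 392\right)\right) + M = \left(653265 + \left(930 + 392\right)\right) - 3340 = \left(653265 + 1322\right) - 3340 = 654587 - 3340 = 651247$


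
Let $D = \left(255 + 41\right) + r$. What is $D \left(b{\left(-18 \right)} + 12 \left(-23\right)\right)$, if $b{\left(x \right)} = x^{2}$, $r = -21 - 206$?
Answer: $3312$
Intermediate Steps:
$r = -227$ ($r = -21 - 206 = -227$)
$D = 69$ ($D = \left(255 + 41\right) - 227 = 296 - 227 = 69$)
$D \left(b{\left(-18 \right)} + 12 \left(-23\right)\right) = 69 \left(\left(-18\right)^{2} + 12 \left(-23\right)\right) = 69 \left(324 - 276\right) = 69 \cdot 48 = 3312$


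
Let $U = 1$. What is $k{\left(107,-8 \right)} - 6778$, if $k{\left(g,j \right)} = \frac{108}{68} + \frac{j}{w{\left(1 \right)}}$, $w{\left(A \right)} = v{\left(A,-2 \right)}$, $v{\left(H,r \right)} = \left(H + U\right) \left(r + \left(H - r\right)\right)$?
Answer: $- \frac{115267}{17} \approx -6780.4$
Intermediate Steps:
$v{\left(H,r \right)} = H \left(1 + H\right)$ ($v{\left(H,r \right)} = \left(H + 1\right) \left(r + \left(H - r\right)\right) = \left(1 + H\right) H = H \left(1 + H\right)$)
$w{\left(A \right)} = A \left(1 + A\right)$
$k{\left(g,j \right)} = \frac{27}{17} + \frac{j}{2}$ ($k{\left(g,j \right)} = \frac{108}{68} + \frac{j}{1 \left(1 + 1\right)} = 108 \cdot \frac{1}{68} + \frac{j}{1 \cdot 2} = \frac{27}{17} + \frac{j}{2}$)
$k{\left(107,-8 \right)} - 6778 = \left(\frac{27}{17} + \frac{1}{2} \left(-8\right)\right) - 6778 = \left(\frac{27}{17} - 4\right) - 6778 = - \frac{41}{17} - 6778 = - \frac{115267}{17}$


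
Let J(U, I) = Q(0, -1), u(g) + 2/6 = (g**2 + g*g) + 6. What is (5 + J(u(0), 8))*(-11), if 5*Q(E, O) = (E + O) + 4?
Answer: -308/5 ≈ -61.600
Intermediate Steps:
Q(E, O) = 4/5 + E/5 + O/5 (Q(E, O) = ((E + O) + 4)/5 = (4 + E + O)/5 = 4/5 + E/5 + O/5)
u(g) = 17/3 + 2*g**2 (u(g) = -1/3 + ((g**2 + g*g) + 6) = -1/3 + ((g**2 + g**2) + 6) = -1/3 + (2*g**2 + 6) = -1/3 + (6 + 2*g**2) = 17/3 + 2*g**2)
J(U, I) = 3/5 (J(U, I) = 4/5 + (1/5)*0 + (1/5)*(-1) = 4/5 + 0 - 1/5 = 3/5)
(5 + J(u(0), 8))*(-11) = (5 + 3/5)*(-11) = (28/5)*(-11) = -308/5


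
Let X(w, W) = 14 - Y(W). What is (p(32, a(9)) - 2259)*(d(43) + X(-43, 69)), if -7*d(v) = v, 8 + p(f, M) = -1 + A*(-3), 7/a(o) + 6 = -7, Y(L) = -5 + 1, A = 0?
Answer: -26892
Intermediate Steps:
Y(L) = -4
a(o) = -7/13 (a(o) = 7/(-6 - 7) = 7/(-13) = 7*(-1/13) = -7/13)
p(f, M) = -9 (p(f, M) = -8 + (-1 + 0*(-3)) = -8 + (-1 + 0) = -8 - 1 = -9)
d(v) = -v/7
X(w, W) = 18 (X(w, W) = 14 - 1*(-4) = 14 + 4 = 18)
(p(32, a(9)) - 2259)*(d(43) + X(-43, 69)) = (-9 - 2259)*(-1/7*43 + 18) = -2268*(-43/7 + 18) = -2268*83/7 = -26892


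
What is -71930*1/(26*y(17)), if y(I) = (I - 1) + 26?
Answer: -35965/546 ≈ -65.870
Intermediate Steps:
y(I) = 25 + I (y(I) = (-1 + I) + 26 = 25 + I)
-71930*1/(26*y(17)) = -71930*1/(26*(25 + 17)) = -71930/(42*26) = -71930/1092 = -71930*1/1092 = -35965/546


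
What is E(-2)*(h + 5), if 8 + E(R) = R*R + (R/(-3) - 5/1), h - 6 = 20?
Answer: -775/3 ≈ -258.33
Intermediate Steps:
h = 26 (h = 6 + 20 = 26)
E(R) = -13 + R**2 - R/3 (E(R) = -8 + (R*R + (R/(-3) - 5/1)) = -8 + (R**2 + (R*(-1/3) - 5*1)) = -8 + (R**2 + (-R/3 - 5)) = -8 + (R**2 + (-5 - R/3)) = -8 + (-5 + R**2 - R/3) = -13 + R**2 - R/3)
E(-2)*(h + 5) = (-13 + (-2)**2 - 1/3*(-2))*(26 + 5) = (-13 + 4 + 2/3)*31 = -25/3*31 = -775/3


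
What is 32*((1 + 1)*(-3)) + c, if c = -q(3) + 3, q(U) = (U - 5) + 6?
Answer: -193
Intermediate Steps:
q(U) = 1 + U (q(U) = (-5 + U) + 6 = 1 + U)
c = -1 (c = -(1 + 3) + 3 = -1*4 + 3 = -4 + 3 = -1)
32*((1 + 1)*(-3)) + c = 32*((1 + 1)*(-3)) - 1 = 32*(2*(-3)) - 1 = 32*(-6) - 1 = -192 - 1 = -193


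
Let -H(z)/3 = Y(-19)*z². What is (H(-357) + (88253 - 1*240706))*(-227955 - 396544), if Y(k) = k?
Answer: -4441524317860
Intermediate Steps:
H(z) = 57*z² (H(z) = -(-57)*z² = 57*z²)
(H(-357) + (88253 - 1*240706))*(-227955 - 396544) = (57*(-357)² + (88253 - 1*240706))*(-227955 - 396544) = (57*127449 + (88253 - 240706))*(-624499) = (7264593 - 152453)*(-624499) = 7112140*(-624499) = -4441524317860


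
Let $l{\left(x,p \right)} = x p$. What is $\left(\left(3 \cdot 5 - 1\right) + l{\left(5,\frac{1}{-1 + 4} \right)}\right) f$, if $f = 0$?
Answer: $0$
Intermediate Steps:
$l{\left(x,p \right)} = p x$
$\left(\left(3 \cdot 5 - 1\right) + l{\left(5,\frac{1}{-1 + 4} \right)}\right) f = \left(\left(3 \cdot 5 - 1\right) + \frac{1}{-1 + 4} \cdot 5\right) 0 = \left(\left(15 - 1\right) + \frac{1}{3} \cdot 5\right) 0 = \left(14 + \frac{1}{3} \cdot 5\right) 0 = \left(14 + \frac{5}{3}\right) 0 = \frac{47}{3} \cdot 0 = 0$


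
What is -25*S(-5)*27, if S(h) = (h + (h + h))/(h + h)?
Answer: -2025/2 ≈ -1012.5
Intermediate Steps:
S(h) = 3/2 (S(h) = (h + 2*h)/((2*h)) = (3*h)*(1/(2*h)) = 3/2)
-25*S(-5)*27 = -25*3/2*27 = -75/2*27 = -2025/2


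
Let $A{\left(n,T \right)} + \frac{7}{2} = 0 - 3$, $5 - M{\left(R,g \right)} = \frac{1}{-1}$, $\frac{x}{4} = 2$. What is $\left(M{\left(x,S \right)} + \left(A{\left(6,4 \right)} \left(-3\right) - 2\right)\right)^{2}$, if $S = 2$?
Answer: $\frac{2209}{4} \approx 552.25$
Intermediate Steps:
$x = 8$ ($x = 4 \cdot 2 = 8$)
$M{\left(R,g \right)} = 6$ ($M{\left(R,g \right)} = 5 - \frac{1}{-1} = 5 - -1 = 5 + 1 = 6$)
$A{\left(n,T \right)} = - \frac{13}{2}$ ($A{\left(n,T \right)} = - \frac{7}{2} + \left(0 - 3\right) = - \frac{7}{2} - 3 = - \frac{13}{2}$)
$\left(M{\left(x,S \right)} + \left(A{\left(6,4 \right)} \left(-3\right) - 2\right)\right)^{2} = \left(6 - - \frac{35}{2}\right)^{2} = \left(6 + \left(\frac{39}{2} - 2\right)\right)^{2} = \left(6 + \frac{35}{2}\right)^{2} = \left(\frac{47}{2}\right)^{2} = \frac{2209}{4}$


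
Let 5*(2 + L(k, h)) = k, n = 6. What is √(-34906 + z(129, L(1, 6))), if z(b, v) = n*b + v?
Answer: I*√853345/5 ≈ 184.75*I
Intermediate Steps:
L(k, h) = -2 + k/5
z(b, v) = v + 6*b (z(b, v) = 6*b + v = v + 6*b)
√(-34906 + z(129, L(1, 6))) = √(-34906 + ((-2 + (⅕)*1) + 6*129)) = √(-34906 + ((-2 + ⅕) + 774)) = √(-34906 + (-9/5 + 774)) = √(-34906 + 3861/5) = √(-170669/5) = I*√853345/5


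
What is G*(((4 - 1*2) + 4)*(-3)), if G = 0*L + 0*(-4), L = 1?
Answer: 0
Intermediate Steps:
G = 0 (G = 0*1 + 0*(-4) = 0 + 0 = 0)
G*(((4 - 1*2) + 4)*(-3)) = 0*(((4 - 1*2) + 4)*(-3)) = 0*(((4 - 2) + 4)*(-3)) = 0*((2 + 4)*(-3)) = 0*(6*(-3)) = 0*(-18) = 0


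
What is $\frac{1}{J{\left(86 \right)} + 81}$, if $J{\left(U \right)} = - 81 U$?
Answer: $- \frac{1}{6885} \approx -0.00014524$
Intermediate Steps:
$\frac{1}{J{\left(86 \right)} + 81} = \frac{1}{\left(-81\right) 86 + 81} = \frac{1}{-6966 + 81} = \frac{1}{-6885} = - \frac{1}{6885}$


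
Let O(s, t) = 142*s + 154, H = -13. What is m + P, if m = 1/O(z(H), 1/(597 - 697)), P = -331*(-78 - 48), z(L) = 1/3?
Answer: 25190427/604 ≈ 41706.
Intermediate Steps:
z(L) = 1/3
O(s, t) = 154 + 142*s
P = 41706 (P = -331*(-126) = 41706)
m = 3/604 (m = 1/(154 + 142*(1/3)) = 1/(154 + 142/3) = 1/(604/3) = 3/604 ≈ 0.0049669)
m + P = 3/604 + 41706 = 25190427/604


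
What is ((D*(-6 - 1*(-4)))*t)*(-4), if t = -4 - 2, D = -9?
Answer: 432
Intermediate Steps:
t = -6
((D*(-6 - 1*(-4)))*t)*(-4) = (-9*(-6 - 1*(-4))*(-6))*(-4) = (-9*(-6 + 4)*(-6))*(-4) = (-9*(-2)*(-6))*(-4) = (18*(-6))*(-4) = -108*(-4) = 432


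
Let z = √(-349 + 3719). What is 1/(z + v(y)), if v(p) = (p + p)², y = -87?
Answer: 15138/458316403 - √3370/916632806 ≈ 3.2966e-5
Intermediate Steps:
v(p) = 4*p² (v(p) = (2*p)² = 4*p²)
z = √3370 ≈ 58.052
1/(z + v(y)) = 1/(√3370 + 4*(-87)²) = 1/(√3370 + 4*7569) = 1/(√3370 + 30276) = 1/(30276 + √3370)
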